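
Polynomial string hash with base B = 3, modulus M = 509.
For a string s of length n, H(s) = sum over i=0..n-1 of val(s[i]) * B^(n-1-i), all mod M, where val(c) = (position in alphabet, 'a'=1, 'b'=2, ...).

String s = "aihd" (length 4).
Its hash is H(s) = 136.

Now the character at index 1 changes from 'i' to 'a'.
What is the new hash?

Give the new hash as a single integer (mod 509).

val('i') = 9, val('a') = 1
Position k = 1, exponent = n-1-k = 2
B^2 mod M = 3^2 mod 509 = 9
Delta = (1 - 9) * 9 mod 509 = 437
New hash = (136 + 437) mod 509 = 64

Answer: 64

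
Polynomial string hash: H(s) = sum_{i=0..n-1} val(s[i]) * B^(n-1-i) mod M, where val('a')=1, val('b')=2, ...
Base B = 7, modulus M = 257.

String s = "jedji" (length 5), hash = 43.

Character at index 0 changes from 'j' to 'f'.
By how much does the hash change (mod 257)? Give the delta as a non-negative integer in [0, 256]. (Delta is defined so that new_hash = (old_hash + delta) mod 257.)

Delta formula: (val(new) - val(old)) * B^(n-1-k) mod M
  val('f') - val('j') = 6 - 10 = -4
  B^(n-1-k) = 7^4 mod 257 = 88
  Delta = -4 * 88 mod 257 = 162

Answer: 162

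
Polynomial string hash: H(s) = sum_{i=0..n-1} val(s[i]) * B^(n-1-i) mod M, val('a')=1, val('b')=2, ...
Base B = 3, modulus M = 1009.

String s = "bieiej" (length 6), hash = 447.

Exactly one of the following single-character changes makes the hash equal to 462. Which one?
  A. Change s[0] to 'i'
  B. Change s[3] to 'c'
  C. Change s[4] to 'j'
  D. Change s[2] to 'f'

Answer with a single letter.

Answer: C

Derivation:
Option A: s[0]='b'->'i', delta=(9-2)*3^5 mod 1009 = 692, hash=447+692 mod 1009 = 130
Option B: s[3]='i'->'c', delta=(3-9)*3^2 mod 1009 = 955, hash=447+955 mod 1009 = 393
Option C: s[4]='e'->'j', delta=(10-5)*3^1 mod 1009 = 15, hash=447+15 mod 1009 = 462 <-- target
Option D: s[2]='e'->'f', delta=(6-5)*3^3 mod 1009 = 27, hash=447+27 mod 1009 = 474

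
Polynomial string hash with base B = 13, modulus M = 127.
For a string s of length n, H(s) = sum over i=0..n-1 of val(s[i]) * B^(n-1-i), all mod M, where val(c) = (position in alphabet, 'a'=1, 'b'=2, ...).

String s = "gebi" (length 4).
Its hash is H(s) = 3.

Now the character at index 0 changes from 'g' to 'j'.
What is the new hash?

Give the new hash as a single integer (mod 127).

val('g') = 7, val('j') = 10
Position k = 0, exponent = n-1-k = 3
B^3 mod M = 13^3 mod 127 = 38
Delta = (10 - 7) * 38 mod 127 = 114
New hash = (3 + 114) mod 127 = 117

Answer: 117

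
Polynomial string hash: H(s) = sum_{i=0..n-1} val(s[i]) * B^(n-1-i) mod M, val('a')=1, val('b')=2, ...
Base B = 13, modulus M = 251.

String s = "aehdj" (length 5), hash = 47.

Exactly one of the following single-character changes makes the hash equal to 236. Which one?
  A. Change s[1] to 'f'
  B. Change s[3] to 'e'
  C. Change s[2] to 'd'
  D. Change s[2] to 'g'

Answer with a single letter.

Answer: A

Derivation:
Option A: s[1]='e'->'f', delta=(6-5)*13^3 mod 251 = 189, hash=47+189 mod 251 = 236 <-- target
Option B: s[3]='d'->'e', delta=(5-4)*13^1 mod 251 = 13, hash=47+13 mod 251 = 60
Option C: s[2]='h'->'d', delta=(4-8)*13^2 mod 251 = 77, hash=47+77 mod 251 = 124
Option D: s[2]='h'->'g', delta=(7-8)*13^2 mod 251 = 82, hash=47+82 mod 251 = 129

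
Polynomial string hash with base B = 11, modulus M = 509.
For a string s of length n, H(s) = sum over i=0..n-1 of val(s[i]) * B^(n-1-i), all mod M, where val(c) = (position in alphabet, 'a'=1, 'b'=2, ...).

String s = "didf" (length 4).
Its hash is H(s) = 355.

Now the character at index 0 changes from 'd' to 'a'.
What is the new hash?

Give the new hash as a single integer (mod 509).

Answer: 434

Derivation:
val('d') = 4, val('a') = 1
Position k = 0, exponent = n-1-k = 3
B^3 mod M = 11^3 mod 509 = 313
Delta = (1 - 4) * 313 mod 509 = 79
New hash = (355 + 79) mod 509 = 434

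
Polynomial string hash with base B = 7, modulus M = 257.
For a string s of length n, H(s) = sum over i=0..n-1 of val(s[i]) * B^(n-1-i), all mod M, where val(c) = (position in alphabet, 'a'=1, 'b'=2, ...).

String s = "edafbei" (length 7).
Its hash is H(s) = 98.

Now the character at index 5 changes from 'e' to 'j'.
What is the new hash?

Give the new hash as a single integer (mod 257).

val('e') = 5, val('j') = 10
Position k = 5, exponent = n-1-k = 1
B^1 mod M = 7^1 mod 257 = 7
Delta = (10 - 5) * 7 mod 257 = 35
New hash = (98 + 35) mod 257 = 133

Answer: 133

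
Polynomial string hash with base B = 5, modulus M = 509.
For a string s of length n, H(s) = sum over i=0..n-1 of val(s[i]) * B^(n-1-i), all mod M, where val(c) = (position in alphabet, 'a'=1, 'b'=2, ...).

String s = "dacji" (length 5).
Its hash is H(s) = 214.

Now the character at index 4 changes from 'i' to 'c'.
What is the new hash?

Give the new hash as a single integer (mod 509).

Answer: 208

Derivation:
val('i') = 9, val('c') = 3
Position k = 4, exponent = n-1-k = 0
B^0 mod M = 5^0 mod 509 = 1
Delta = (3 - 9) * 1 mod 509 = 503
New hash = (214 + 503) mod 509 = 208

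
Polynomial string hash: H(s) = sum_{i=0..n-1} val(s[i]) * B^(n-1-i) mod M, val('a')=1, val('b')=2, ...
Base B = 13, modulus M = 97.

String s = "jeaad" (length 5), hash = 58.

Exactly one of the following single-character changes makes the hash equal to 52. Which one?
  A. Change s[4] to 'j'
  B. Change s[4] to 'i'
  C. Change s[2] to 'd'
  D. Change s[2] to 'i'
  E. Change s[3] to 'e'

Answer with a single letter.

Answer: D

Derivation:
Option A: s[4]='d'->'j', delta=(10-4)*13^0 mod 97 = 6, hash=58+6 mod 97 = 64
Option B: s[4]='d'->'i', delta=(9-4)*13^0 mod 97 = 5, hash=58+5 mod 97 = 63
Option C: s[2]='a'->'d', delta=(4-1)*13^2 mod 97 = 22, hash=58+22 mod 97 = 80
Option D: s[2]='a'->'i', delta=(9-1)*13^2 mod 97 = 91, hash=58+91 mod 97 = 52 <-- target
Option E: s[3]='a'->'e', delta=(5-1)*13^1 mod 97 = 52, hash=58+52 mod 97 = 13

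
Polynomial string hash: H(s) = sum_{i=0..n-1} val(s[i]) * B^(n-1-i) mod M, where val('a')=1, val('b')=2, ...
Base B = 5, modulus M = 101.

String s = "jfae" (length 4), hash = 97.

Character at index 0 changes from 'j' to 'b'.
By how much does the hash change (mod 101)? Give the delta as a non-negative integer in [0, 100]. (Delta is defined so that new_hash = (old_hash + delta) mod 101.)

Answer: 10

Derivation:
Delta formula: (val(new) - val(old)) * B^(n-1-k) mod M
  val('b') - val('j') = 2 - 10 = -8
  B^(n-1-k) = 5^3 mod 101 = 24
  Delta = -8 * 24 mod 101 = 10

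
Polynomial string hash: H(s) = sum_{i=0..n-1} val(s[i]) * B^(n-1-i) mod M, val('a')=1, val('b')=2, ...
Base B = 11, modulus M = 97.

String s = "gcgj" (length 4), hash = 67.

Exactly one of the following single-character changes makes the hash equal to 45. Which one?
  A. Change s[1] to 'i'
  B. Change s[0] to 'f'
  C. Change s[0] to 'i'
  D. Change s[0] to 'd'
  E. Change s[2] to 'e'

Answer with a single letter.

Option A: s[1]='c'->'i', delta=(9-3)*11^2 mod 97 = 47, hash=67+47 mod 97 = 17
Option B: s[0]='g'->'f', delta=(6-7)*11^3 mod 97 = 27, hash=67+27 mod 97 = 94
Option C: s[0]='g'->'i', delta=(9-7)*11^3 mod 97 = 43, hash=67+43 mod 97 = 13
Option D: s[0]='g'->'d', delta=(4-7)*11^3 mod 97 = 81, hash=67+81 mod 97 = 51
Option E: s[2]='g'->'e', delta=(5-7)*11^1 mod 97 = 75, hash=67+75 mod 97 = 45 <-- target

Answer: E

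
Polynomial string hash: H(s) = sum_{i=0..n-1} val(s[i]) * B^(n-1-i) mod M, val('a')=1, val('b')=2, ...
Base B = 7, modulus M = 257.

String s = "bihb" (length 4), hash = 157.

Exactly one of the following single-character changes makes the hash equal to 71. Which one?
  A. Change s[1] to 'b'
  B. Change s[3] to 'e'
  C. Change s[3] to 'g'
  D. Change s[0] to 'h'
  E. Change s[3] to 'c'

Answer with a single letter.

Answer: A

Derivation:
Option A: s[1]='i'->'b', delta=(2-9)*7^2 mod 257 = 171, hash=157+171 mod 257 = 71 <-- target
Option B: s[3]='b'->'e', delta=(5-2)*7^0 mod 257 = 3, hash=157+3 mod 257 = 160
Option C: s[3]='b'->'g', delta=(7-2)*7^0 mod 257 = 5, hash=157+5 mod 257 = 162
Option D: s[0]='b'->'h', delta=(8-2)*7^3 mod 257 = 2, hash=157+2 mod 257 = 159
Option E: s[3]='b'->'c', delta=(3-2)*7^0 mod 257 = 1, hash=157+1 mod 257 = 158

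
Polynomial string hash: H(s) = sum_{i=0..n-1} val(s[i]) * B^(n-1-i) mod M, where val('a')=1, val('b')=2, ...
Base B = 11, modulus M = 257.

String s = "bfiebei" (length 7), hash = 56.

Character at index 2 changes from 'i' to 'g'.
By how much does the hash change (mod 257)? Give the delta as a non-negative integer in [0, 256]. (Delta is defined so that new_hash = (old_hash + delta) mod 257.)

Delta formula: (val(new) - val(old)) * B^(n-1-k) mod M
  val('g') - val('i') = 7 - 9 = -2
  B^(n-1-k) = 11^4 mod 257 = 249
  Delta = -2 * 249 mod 257 = 16

Answer: 16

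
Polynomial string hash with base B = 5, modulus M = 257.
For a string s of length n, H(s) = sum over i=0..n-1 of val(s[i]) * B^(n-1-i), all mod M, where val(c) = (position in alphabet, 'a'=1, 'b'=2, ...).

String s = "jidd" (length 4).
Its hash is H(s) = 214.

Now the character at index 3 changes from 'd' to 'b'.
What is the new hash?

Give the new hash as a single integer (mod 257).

Answer: 212

Derivation:
val('d') = 4, val('b') = 2
Position k = 3, exponent = n-1-k = 0
B^0 mod M = 5^0 mod 257 = 1
Delta = (2 - 4) * 1 mod 257 = 255
New hash = (214 + 255) mod 257 = 212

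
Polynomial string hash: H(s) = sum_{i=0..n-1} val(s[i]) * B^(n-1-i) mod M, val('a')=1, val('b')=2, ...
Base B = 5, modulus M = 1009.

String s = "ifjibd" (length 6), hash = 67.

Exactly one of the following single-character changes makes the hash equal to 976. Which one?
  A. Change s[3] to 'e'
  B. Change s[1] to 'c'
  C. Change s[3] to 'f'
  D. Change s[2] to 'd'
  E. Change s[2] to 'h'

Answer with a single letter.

Answer: A

Derivation:
Option A: s[3]='i'->'e', delta=(5-9)*5^2 mod 1009 = 909, hash=67+909 mod 1009 = 976 <-- target
Option B: s[1]='f'->'c', delta=(3-6)*5^4 mod 1009 = 143, hash=67+143 mod 1009 = 210
Option C: s[3]='i'->'f', delta=(6-9)*5^2 mod 1009 = 934, hash=67+934 mod 1009 = 1001
Option D: s[2]='j'->'d', delta=(4-10)*5^3 mod 1009 = 259, hash=67+259 mod 1009 = 326
Option E: s[2]='j'->'h', delta=(8-10)*5^3 mod 1009 = 759, hash=67+759 mod 1009 = 826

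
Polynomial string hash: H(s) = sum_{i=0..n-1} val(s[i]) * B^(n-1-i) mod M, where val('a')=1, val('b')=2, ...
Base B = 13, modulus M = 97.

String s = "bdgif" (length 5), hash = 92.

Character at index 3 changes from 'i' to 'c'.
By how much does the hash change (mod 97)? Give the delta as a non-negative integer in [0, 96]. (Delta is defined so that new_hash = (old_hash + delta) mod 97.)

Delta formula: (val(new) - val(old)) * B^(n-1-k) mod M
  val('c') - val('i') = 3 - 9 = -6
  B^(n-1-k) = 13^1 mod 97 = 13
  Delta = -6 * 13 mod 97 = 19

Answer: 19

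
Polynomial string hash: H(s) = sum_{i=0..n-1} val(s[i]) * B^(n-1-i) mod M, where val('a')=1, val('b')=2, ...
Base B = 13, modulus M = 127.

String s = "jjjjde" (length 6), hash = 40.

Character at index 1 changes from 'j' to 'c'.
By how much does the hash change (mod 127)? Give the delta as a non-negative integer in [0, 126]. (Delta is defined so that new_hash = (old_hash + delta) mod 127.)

Delta formula: (val(new) - val(old)) * B^(n-1-k) mod M
  val('c') - val('j') = 3 - 10 = -7
  B^(n-1-k) = 13^4 mod 127 = 113
  Delta = -7 * 113 mod 127 = 98

Answer: 98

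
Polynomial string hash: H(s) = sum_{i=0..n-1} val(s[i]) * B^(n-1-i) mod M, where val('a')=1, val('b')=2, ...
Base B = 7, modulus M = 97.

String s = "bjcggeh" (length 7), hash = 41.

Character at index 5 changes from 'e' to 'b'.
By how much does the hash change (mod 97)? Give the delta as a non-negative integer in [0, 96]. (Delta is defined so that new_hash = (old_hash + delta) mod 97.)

Delta formula: (val(new) - val(old)) * B^(n-1-k) mod M
  val('b') - val('e') = 2 - 5 = -3
  B^(n-1-k) = 7^1 mod 97 = 7
  Delta = -3 * 7 mod 97 = 76

Answer: 76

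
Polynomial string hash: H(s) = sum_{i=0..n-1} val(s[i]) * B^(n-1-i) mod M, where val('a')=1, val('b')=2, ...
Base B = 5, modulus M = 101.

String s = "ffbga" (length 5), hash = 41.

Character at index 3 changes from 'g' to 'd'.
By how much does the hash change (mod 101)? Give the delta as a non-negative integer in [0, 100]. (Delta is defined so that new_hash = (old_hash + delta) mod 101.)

Answer: 86

Derivation:
Delta formula: (val(new) - val(old)) * B^(n-1-k) mod M
  val('d') - val('g') = 4 - 7 = -3
  B^(n-1-k) = 5^1 mod 101 = 5
  Delta = -3 * 5 mod 101 = 86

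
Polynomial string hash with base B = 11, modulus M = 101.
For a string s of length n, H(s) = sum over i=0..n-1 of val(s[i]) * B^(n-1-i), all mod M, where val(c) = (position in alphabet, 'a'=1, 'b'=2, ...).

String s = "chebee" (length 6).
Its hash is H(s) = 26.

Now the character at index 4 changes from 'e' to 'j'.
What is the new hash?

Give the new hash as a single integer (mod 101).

val('e') = 5, val('j') = 10
Position k = 4, exponent = n-1-k = 1
B^1 mod M = 11^1 mod 101 = 11
Delta = (10 - 5) * 11 mod 101 = 55
New hash = (26 + 55) mod 101 = 81

Answer: 81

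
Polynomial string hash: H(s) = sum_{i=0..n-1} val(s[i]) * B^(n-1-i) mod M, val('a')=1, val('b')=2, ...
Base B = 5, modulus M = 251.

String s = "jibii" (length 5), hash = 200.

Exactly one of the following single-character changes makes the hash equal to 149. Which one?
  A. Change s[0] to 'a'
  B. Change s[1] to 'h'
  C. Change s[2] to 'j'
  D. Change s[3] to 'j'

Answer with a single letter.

Answer: C

Derivation:
Option A: s[0]='j'->'a', delta=(1-10)*5^4 mod 251 = 148, hash=200+148 mod 251 = 97
Option B: s[1]='i'->'h', delta=(8-9)*5^3 mod 251 = 126, hash=200+126 mod 251 = 75
Option C: s[2]='b'->'j', delta=(10-2)*5^2 mod 251 = 200, hash=200+200 mod 251 = 149 <-- target
Option D: s[3]='i'->'j', delta=(10-9)*5^1 mod 251 = 5, hash=200+5 mod 251 = 205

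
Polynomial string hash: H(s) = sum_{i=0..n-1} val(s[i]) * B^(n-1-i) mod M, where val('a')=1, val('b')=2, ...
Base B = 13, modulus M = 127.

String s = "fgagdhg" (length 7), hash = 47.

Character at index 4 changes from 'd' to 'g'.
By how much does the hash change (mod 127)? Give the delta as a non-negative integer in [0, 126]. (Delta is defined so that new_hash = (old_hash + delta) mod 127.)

Answer: 126

Derivation:
Delta formula: (val(new) - val(old)) * B^(n-1-k) mod M
  val('g') - val('d') = 7 - 4 = 3
  B^(n-1-k) = 13^2 mod 127 = 42
  Delta = 3 * 42 mod 127 = 126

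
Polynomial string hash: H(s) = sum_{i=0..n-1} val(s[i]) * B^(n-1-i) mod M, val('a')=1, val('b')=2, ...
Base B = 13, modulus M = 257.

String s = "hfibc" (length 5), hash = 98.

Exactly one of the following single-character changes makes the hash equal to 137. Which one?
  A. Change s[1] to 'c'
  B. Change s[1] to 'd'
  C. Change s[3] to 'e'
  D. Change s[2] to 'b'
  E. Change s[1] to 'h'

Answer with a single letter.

Option A: s[1]='f'->'c', delta=(3-6)*13^3 mod 257 = 91, hash=98+91 mod 257 = 189
Option B: s[1]='f'->'d', delta=(4-6)*13^3 mod 257 = 232, hash=98+232 mod 257 = 73
Option C: s[3]='b'->'e', delta=(5-2)*13^1 mod 257 = 39, hash=98+39 mod 257 = 137 <-- target
Option D: s[2]='i'->'b', delta=(2-9)*13^2 mod 257 = 102, hash=98+102 mod 257 = 200
Option E: s[1]='f'->'h', delta=(8-6)*13^3 mod 257 = 25, hash=98+25 mod 257 = 123

Answer: C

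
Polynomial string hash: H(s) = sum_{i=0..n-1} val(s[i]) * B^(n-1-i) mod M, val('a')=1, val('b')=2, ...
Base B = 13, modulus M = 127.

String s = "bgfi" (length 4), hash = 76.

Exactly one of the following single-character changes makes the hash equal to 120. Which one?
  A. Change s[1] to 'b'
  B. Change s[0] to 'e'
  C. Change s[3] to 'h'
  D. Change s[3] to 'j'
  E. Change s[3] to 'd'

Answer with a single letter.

Answer: A

Derivation:
Option A: s[1]='g'->'b', delta=(2-7)*13^2 mod 127 = 44, hash=76+44 mod 127 = 120 <-- target
Option B: s[0]='b'->'e', delta=(5-2)*13^3 mod 127 = 114, hash=76+114 mod 127 = 63
Option C: s[3]='i'->'h', delta=(8-9)*13^0 mod 127 = 126, hash=76+126 mod 127 = 75
Option D: s[3]='i'->'j', delta=(10-9)*13^0 mod 127 = 1, hash=76+1 mod 127 = 77
Option E: s[3]='i'->'d', delta=(4-9)*13^0 mod 127 = 122, hash=76+122 mod 127 = 71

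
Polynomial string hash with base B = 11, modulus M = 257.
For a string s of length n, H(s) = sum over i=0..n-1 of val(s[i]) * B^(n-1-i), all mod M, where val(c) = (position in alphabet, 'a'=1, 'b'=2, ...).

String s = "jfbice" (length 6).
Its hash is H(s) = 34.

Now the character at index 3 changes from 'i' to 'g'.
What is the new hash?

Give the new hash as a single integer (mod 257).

Answer: 49

Derivation:
val('i') = 9, val('g') = 7
Position k = 3, exponent = n-1-k = 2
B^2 mod M = 11^2 mod 257 = 121
Delta = (7 - 9) * 121 mod 257 = 15
New hash = (34 + 15) mod 257 = 49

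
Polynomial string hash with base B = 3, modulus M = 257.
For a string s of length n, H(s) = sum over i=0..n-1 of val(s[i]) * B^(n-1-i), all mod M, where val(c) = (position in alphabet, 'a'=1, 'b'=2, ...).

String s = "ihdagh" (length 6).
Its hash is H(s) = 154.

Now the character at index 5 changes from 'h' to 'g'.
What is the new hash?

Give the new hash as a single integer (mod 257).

val('h') = 8, val('g') = 7
Position k = 5, exponent = n-1-k = 0
B^0 mod M = 3^0 mod 257 = 1
Delta = (7 - 8) * 1 mod 257 = 256
New hash = (154 + 256) mod 257 = 153

Answer: 153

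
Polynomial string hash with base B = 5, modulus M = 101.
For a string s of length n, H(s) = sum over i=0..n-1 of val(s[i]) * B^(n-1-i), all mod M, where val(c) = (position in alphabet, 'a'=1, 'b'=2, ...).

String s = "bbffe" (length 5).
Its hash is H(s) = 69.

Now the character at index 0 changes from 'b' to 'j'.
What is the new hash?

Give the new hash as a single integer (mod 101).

val('b') = 2, val('j') = 10
Position k = 0, exponent = n-1-k = 4
B^4 mod M = 5^4 mod 101 = 19
Delta = (10 - 2) * 19 mod 101 = 51
New hash = (69 + 51) mod 101 = 19

Answer: 19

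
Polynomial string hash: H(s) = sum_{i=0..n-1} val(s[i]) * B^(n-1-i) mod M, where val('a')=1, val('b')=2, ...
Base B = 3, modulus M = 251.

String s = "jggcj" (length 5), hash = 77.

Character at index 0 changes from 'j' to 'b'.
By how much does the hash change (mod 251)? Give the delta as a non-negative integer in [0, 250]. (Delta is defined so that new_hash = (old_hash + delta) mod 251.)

Answer: 105

Derivation:
Delta formula: (val(new) - val(old)) * B^(n-1-k) mod M
  val('b') - val('j') = 2 - 10 = -8
  B^(n-1-k) = 3^4 mod 251 = 81
  Delta = -8 * 81 mod 251 = 105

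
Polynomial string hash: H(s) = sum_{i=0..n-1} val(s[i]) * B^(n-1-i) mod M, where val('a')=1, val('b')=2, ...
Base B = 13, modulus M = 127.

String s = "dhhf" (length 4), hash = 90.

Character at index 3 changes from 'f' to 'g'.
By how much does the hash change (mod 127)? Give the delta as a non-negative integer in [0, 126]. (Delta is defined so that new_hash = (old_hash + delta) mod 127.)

Answer: 1

Derivation:
Delta formula: (val(new) - val(old)) * B^(n-1-k) mod M
  val('g') - val('f') = 7 - 6 = 1
  B^(n-1-k) = 13^0 mod 127 = 1
  Delta = 1 * 1 mod 127 = 1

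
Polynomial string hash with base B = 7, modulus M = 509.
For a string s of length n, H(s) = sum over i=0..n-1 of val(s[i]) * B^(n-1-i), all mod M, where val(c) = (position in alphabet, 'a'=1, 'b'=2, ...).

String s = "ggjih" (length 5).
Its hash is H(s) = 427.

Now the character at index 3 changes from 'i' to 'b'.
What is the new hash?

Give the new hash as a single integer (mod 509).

Answer: 378

Derivation:
val('i') = 9, val('b') = 2
Position k = 3, exponent = n-1-k = 1
B^1 mod M = 7^1 mod 509 = 7
Delta = (2 - 9) * 7 mod 509 = 460
New hash = (427 + 460) mod 509 = 378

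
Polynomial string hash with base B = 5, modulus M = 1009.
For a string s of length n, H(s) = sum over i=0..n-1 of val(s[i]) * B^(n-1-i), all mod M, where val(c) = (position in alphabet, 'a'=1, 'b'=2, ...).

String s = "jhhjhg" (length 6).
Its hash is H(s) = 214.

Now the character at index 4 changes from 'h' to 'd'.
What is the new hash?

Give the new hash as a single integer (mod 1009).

Answer: 194

Derivation:
val('h') = 8, val('d') = 4
Position k = 4, exponent = n-1-k = 1
B^1 mod M = 5^1 mod 1009 = 5
Delta = (4 - 8) * 5 mod 1009 = 989
New hash = (214 + 989) mod 1009 = 194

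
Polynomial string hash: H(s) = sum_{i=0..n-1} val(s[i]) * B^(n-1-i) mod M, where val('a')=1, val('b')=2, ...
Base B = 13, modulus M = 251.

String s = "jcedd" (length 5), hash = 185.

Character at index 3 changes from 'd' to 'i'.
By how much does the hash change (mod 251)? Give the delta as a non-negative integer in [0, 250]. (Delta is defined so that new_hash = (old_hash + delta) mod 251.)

Answer: 65

Derivation:
Delta formula: (val(new) - val(old)) * B^(n-1-k) mod M
  val('i') - val('d') = 9 - 4 = 5
  B^(n-1-k) = 13^1 mod 251 = 13
  Delta = 5 * 13 mod 251 = 65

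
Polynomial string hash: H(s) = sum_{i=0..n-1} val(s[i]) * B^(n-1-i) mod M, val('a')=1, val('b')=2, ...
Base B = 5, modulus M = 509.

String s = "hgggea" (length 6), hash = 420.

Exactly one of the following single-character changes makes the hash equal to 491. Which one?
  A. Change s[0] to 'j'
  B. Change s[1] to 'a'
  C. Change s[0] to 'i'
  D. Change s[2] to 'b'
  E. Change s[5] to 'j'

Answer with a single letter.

Option A: s[0]='h'->'j', delta=(10-8)*5^5 mod 509 = 142, hash=420+142 mod 509 = 53
Option B: s[1]='g'->'a', delta=(1-7)*5^4 mod 509 = 322, hash=420+322 mod 509 = 233
Option C: s[0]='h'->'i', delta=(9-8)*5^5 mod 509 = 71, hash=420+71 mod 509 = 491 <-- target
Option D: s[2]='g'->'b', delta=(2-7)*5^3 mod 509 = 393, hash=420+393 mod 509 = 304
Option E: s[5]='a'->'j', delta=(10-1)*5^0 mod 509 = 9, hash=420+9 mod 509 = 429

Answer: C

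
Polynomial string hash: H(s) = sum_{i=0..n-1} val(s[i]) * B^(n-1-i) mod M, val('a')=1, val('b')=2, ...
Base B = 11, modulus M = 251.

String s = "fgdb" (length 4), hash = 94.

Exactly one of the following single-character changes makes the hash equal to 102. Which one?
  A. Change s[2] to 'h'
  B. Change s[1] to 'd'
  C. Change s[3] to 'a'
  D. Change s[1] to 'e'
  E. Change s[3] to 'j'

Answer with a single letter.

Option A: s[2]='d'->'h', delta=(8-4)*11^1 mod 251 = 44, hash=94+44 mod 251 = 138
Option B: s[1]='g'->'d', delta=(4-7)*11^2 mod 251 = 139, hash=94+139 mod 251 = 233
Option C: s[3]='b'->'a', delta=(1-2)*11^0 mod 251 = 250, hash=94+250 mod 251 = 93
Option D: s[1]='g'->'e', delta=(5-7)*11^2 mod 251 = 9, hash=94+9 mod 251 = 103
Option E: s[3]='b'->'j', delta=(10-2)*11^0 mod 251 = 8, hash=94+8 mod 251 = 102 <-- target

Answer: E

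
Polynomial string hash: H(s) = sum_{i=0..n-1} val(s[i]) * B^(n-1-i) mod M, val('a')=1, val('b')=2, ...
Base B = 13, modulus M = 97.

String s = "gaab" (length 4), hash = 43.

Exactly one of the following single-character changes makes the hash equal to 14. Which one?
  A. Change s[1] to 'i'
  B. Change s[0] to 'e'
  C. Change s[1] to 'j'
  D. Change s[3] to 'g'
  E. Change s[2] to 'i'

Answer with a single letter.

Option A: s[1]='a'->'i', delta=(9-1)*13^2 mod 97 = 91, hash=43+91 mod 97 = 37
Option B: s[0]='g'->'e', delta=(5-7)*13^3 mod 97 = 68, hash=43+68 mod 97 = 14 <-- target
Option C: s[1]='a'->'j', delta=(10-1)*13^2 mod 97 = 66, hash=43+66 mod 97 = 12
Option D: s[3]='b'->'g', delta=(7-2)*13^0 mod 97 = 5, hash=43+5 mod 97 = 48
Option E: s[2]='a'->'i', delta=(9-1)*13^1 mod 97 = 7, hash=43+7 mod 97 = 50

Answer: B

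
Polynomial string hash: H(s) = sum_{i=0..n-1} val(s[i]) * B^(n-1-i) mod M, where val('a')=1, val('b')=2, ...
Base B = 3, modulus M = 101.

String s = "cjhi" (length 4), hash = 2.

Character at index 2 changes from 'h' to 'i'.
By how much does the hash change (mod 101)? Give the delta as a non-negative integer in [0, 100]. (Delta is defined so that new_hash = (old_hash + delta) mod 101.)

Delta formula: (val(new) - val(old)) * B^(n-1-k) mod M
  val('i') - val('h') = 9 - 8 = 1
  B^(n-1-k) = 3^1 mod 101 = 3
  Delta = 1 * 3 mod 101 = 3

Answer: 3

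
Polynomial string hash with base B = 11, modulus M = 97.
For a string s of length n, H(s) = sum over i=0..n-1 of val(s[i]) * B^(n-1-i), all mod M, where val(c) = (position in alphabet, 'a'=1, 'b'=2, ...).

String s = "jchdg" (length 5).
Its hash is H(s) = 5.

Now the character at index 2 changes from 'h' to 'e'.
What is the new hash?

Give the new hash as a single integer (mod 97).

val('h') = 8, val('e') = 5
Position k = 2, exponent = n-1-k = 2
B^2 mod M = 11^2 mod 97 = 24
Delta = (5 - 8) * 24 mod 97 = 25
New hash = (5 + 25) mod 97 = 30

Answer: 30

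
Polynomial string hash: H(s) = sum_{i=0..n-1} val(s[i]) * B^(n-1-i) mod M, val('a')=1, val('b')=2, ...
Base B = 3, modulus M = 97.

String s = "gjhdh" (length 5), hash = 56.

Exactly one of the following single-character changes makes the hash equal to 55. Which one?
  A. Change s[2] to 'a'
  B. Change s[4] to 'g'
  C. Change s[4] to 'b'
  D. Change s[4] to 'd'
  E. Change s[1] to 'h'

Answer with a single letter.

Option A: s[2]='h'->'a', delta=(1-8)*3^2 mod 97 = 34, hash=56+34 mod 97 = 90
Option B: s[4]='h'->'g', delta=(7-8)*3^0 mod 97 = 96, hash=56+96 mod 97 = 55 <-- target
Option C: s[4]='h'->'b', delta=(2-8)*3^0 mod 97 = 91, hash=56+91 mod 97 = 50
Option D: s[4]='h'->'d', delta=(4-8)*3^0 mod 97 = 93, hash=56+93 mod 97 = 52
Option E: s[1]='j'->'h', delta=(8-10)*3^3 mod 97 = 43, hash=56+43 mod 97 = 2

Answer: B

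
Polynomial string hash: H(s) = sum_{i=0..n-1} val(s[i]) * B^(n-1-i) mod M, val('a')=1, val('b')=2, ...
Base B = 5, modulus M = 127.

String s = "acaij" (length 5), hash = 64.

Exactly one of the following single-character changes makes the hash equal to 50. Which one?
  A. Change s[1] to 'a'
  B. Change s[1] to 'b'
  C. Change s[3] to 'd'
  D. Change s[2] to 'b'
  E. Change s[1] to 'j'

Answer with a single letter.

Answer: E

Derivation:
Option A: s[1]='c'->'a', delta=(1-3)*5^3 mod 127 = 4, hash=64+4 mod 127 = 68
Option B: s[1]='c'->'b', delta=(2-3)*5^3 mod 127 = 2, hash=64+2 mod 127 = 66
Option C: s[3]='i'->'d', delta=(4-9)*5^1 mod 127 = 102, hash=64+102 mod 127 = 39
Option D: s[2]='a'->'b', delta=(2-1)*5^2 mod 127 = 25, hash=64+25 mod 127 = 89
Option E: s[1]='c'->'j', delta=(10-3)*5^3 mod 127 = 113, hash=64+113 mod 127 = 50 <-- target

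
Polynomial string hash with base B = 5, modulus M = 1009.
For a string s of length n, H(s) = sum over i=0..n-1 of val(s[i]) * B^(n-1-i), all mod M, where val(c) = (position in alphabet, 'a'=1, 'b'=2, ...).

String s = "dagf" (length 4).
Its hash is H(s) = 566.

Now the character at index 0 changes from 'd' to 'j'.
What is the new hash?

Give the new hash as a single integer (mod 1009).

val('d') = 4, val('j') = 10
Position k = 0, exponent = n-1-k = 3
B^3 mod M = 5^3 mod 1009 = 125
Delta = (10 - 4) * 125 mod 1009 = 750
New hash = (566 + 750) mod 1009 = 307

Answer: 307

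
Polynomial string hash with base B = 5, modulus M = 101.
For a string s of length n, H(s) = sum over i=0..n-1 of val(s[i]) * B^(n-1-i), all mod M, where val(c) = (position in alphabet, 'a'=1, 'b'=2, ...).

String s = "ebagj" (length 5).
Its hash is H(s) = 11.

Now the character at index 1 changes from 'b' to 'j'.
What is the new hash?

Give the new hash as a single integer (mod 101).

val('b') = 2, val('j') = 10
Position k = 1, exponent = n-1-k = 3
B^3 mod M = 5^3 mod 101 = 24
Delta = (10 - 2) * 24 mod 101 = 91
New hash = (11 + 91) mod 101 = 1

Answer: 1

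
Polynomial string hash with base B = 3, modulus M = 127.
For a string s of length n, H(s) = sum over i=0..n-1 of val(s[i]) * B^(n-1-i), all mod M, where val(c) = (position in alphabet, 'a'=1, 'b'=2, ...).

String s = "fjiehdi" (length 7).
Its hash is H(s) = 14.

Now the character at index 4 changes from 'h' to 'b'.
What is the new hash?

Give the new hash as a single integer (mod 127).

Answer: 87

Derivation:
val('h') = 8, val('b') = 2
Position k = 4, exponent = n-1-k = 2
B^2 mod M = 3^2 mod 127 = 9
Delta = (2 - 8) * 9 mod 127 = 73
New hash = (14 + 73) mod 127 = 87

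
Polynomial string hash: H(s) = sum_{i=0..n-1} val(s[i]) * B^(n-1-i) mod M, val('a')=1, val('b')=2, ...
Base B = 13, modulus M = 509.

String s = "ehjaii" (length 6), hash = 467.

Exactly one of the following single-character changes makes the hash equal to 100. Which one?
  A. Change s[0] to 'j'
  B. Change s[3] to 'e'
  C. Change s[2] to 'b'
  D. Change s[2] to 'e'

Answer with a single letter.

Option A: s[0]='e'->'j', delta=(10-5)*13^5 mod 509 = 142, hash=467+142 mod 509 = 100 <-- target
Option B: s[3]='a'->'e', delta=(5-1)*13^2 mod 509 = 167, hash=467+167 mod 509 = 125
Option C: s[2]='j'->'b', delta=(2-10)*13^3 mod 509 = 239, hash=467+239 mod 509 = 197
Option D: s[2]='j'->'e', delta=(5-10)*13^3 mod 509 = 213, hash=467+213 mod 509 = 171

Answer: A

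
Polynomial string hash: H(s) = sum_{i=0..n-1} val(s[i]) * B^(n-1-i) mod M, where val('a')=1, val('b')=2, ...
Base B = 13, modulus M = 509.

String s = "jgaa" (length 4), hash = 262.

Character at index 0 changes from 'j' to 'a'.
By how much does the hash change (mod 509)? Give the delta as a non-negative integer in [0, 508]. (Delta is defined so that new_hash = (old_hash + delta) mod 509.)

Answer: 78

Derivation:
Delta formula: (val(new) - val(old)) * B^(n-1-k) mod M
  val('a') - val('j') = 1 - 10 = -9
  B^(n-1-k) = 13^3 mod 509 = 161
  Delta = -9 * 161 mod 509 = 78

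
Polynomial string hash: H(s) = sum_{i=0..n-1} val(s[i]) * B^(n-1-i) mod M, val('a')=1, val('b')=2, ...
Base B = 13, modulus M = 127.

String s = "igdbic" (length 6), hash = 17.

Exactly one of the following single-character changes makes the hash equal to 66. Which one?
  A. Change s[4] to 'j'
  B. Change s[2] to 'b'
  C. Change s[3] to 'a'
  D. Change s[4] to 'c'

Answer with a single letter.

Answer: D

Derivation:
Option A: s[4]='i'->'j', delta=(10-9)*13^1 mod 127 = 13, hash=17+13 mod 127 = 30
Option B: s[2]='d'->'b', delta=(2-4)*13^3 mod 127 = 51, hash=17+51 mod 127 = 68
Option C: s[3]='b'->'a', delta=(1-2)*13^2 mod 127 = 85, hash=17+85 mod 127 = 102
Option D: s[4]='i'->'c', delta=(3-9)*13^1 mod 127 = 49, hash=17+49 mod 127 = 66 <-- target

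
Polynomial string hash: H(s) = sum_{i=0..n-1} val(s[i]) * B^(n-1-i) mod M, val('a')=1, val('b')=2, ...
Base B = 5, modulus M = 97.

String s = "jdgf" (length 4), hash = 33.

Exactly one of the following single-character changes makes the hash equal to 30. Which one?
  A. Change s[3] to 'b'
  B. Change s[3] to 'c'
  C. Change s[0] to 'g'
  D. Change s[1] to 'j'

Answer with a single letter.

Answer: B

Derivation:
Option A: s[3]='f'->'b', delta=(2-6)*5^0 mod 97 = 93, hash=33+93 mod 97 = 29
Option B: s[3]='f'->'c', delta=(3-6)*5^0 mod 97 = 94, hash=33+94 mod 97 = 30 <-- target
Option C: s[0]='j'->'g', delta=(7-10)*5^3 mod 97 = 13, hash=33+13 mod 97 = 46
Option D: s[1]='d'->'j', delta=(10-4)*5^2 mod 97 = 53, hash=33+53 mod 97 = 86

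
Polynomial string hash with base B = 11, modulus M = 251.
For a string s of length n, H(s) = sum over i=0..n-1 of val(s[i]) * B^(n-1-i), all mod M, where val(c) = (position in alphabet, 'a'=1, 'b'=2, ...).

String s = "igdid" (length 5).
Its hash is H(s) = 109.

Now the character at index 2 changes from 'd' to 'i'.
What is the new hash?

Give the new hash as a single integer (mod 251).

val('d') = 4, val('i') = 9
Position k = 2, exponent = n-1-k = 2
B^2 mod M = 11^2 mod 251 = 121
Delta = (9 - 4) * 121 mod 251 = 103
New hash = (109 + 103) mod 251 = 212

Answer: 212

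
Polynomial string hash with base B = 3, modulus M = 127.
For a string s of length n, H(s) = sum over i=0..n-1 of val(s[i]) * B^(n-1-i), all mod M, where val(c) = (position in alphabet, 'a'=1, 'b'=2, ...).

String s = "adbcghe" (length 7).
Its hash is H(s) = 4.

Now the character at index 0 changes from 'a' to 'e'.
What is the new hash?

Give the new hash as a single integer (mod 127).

val('a') = 1, val('e') = 5
Position k = 0, exponent = n-1-k = 6
B^6 mod M = 3^6 mod 127 = 94
Delta = (5 - 1) * 94 mod 127 = 122
New hash = (4 + 122) mod 127 = 126

Answer: 126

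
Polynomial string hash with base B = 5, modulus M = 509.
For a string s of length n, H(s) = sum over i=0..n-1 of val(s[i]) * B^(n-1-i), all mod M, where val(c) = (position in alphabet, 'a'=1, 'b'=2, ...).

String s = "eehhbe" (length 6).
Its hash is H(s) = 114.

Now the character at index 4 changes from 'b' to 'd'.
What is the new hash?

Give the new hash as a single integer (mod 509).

val('b') = 2, val('d') = 4
Position k = 4, exponent = n-1-k = 1
B^1 mod M = 5^1 mod 509 = 5
Delta = (4 - 2) * 5 mod 509 = 10
New hash = (114 + 10) mod 509 = 124

Answer: 124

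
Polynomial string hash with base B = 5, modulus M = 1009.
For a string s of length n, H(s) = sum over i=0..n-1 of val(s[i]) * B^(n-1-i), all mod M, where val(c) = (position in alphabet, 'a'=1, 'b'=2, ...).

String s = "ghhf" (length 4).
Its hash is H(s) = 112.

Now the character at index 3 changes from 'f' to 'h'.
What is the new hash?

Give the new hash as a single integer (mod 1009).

Answer: 114

Derivation:
val('f') = 6, val('h') = 8
Position k = 3, exponent = n-1-k = 0
B^0 mod M = 5^0 mod 1009 = 1
Delta = (8 - 6) * 1 mod 1009 = 2
New hash = (112 + 2) mod 1009 = 114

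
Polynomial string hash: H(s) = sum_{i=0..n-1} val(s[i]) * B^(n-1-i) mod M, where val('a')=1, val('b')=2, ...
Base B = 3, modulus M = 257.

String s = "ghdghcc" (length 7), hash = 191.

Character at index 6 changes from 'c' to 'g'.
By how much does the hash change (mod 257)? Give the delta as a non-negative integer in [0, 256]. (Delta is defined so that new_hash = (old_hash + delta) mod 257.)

Delta formula: (val(new) - val(old)) * B^(n-1-k) mod M
  val('g') - val('c') = 7 - 3 = 4
  B^(n-1-k) = 3^0 mod 257 = 1
  Delta = 4 * 1 mod 257 = 4

Answer: 4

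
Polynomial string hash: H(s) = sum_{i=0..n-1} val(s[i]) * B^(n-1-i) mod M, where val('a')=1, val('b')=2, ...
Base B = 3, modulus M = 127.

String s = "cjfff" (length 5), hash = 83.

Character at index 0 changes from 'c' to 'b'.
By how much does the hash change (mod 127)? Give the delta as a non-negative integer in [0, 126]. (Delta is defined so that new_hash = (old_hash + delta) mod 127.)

Delta formula: (val(new) - val(old)) * B^(n-1-k) mod M
  val('b') - val('c') = 2 - 3 = -1
  B^(n-1-k) = 3^4 mod 127 = 81
  Delta = -1 * 81 mod 127 = 46

Answer: 46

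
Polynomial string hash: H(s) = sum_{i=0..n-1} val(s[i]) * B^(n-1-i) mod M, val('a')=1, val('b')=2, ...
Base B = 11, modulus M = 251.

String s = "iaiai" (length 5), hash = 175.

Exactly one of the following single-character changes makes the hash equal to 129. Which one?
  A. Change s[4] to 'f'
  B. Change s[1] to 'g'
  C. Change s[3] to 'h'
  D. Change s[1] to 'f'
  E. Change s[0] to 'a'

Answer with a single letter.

Answer: B

Derivation:
Option A: s[4]='i'->'f', delta=(6-9)*11^0 mod 251 = 248, hash=175+248 mod 251 = 172
Option B: s[1]='a'->'g', delta=(7-1)*11^3 mod 251 = 205, hash=175+205 mod 251 = 129 <-- target
Option C: s[3]='a'->'h', delta=(8-1)*11^1 mod 251 = 77, hash=175+77 mod 251 = 1
Option D: s[1]='a'->'f', delta=(6-1)*11^3 mod 251 = 129, hash=175+129 mod 251 = 53
Option E: s[0]='i'->'a', delta=(1-9)*11^4 mod 251 = 89, hash=175+89 mod 251 = 13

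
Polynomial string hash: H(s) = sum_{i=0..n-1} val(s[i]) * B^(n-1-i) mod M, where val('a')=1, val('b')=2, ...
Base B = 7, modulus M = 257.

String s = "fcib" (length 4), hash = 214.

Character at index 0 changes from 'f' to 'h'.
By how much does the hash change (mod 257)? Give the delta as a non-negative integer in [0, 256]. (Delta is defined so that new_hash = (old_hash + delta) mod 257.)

Answer: 172

Derivation:
Delta formula: (val(new) - val(old)) * B^(n-1-k) mod M
  val('h') - val('f') = 8 - 6 = 2
  B^(n-1-k) = 7^3 mod 257 = 86
  Delta = 2 * 86 mod 257 = 172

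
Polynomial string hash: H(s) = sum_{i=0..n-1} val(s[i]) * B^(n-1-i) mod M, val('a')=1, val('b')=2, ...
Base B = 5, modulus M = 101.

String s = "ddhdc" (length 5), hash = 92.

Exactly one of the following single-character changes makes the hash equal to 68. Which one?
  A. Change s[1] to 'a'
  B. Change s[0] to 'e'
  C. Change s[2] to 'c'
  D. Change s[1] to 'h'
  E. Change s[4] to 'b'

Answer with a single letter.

Option A: s[1]='d'->'a', delta=(1-4)*5^3 mod 101 = 29, hash=92+29 mod 101 = 20
Option B: s[0]='d'->'e', delta=(5-4)*5^4 mod 101 = 19, hash=92+19 mod 101 = 10
Option C: s[2]='h'->'c', delta=(3-8)*5^2 mod 101 = 77, hash=92+77 mod 101 = 68 <-- target
Option D: s[1]='d'->'h', delta=(8-4)*5^3 mod 101 = 96, hash=92+96 mod 101 = 87
Option E: s[4]='c'->'b', delta=(2-3)*5^0 mod 101 = 100, hash=92+100 mod 101 = 91

Answer: C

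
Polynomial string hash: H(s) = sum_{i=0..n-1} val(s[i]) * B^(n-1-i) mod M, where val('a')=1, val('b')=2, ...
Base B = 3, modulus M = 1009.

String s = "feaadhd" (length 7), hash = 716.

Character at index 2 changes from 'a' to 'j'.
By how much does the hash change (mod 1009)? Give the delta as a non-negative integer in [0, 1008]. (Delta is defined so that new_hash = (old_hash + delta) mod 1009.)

Delta formula: (val(new) - val(old)) * B^(n-1-k) mod M
  val('j') - val('a') = 10 - 1 = 9
  B^(n-1-k) = 3^4 mod 1009 = 81
  Delta = 9 * 81 mod 1009 = 729

Answer: 729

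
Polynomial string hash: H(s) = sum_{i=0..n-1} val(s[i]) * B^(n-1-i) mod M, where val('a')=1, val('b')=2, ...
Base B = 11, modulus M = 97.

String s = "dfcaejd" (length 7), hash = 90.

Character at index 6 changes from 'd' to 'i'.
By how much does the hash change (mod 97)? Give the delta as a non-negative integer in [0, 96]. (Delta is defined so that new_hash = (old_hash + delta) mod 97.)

Answer: 5

Derivation:
Delta formula: (val(new) - val(old)) * B^(n-1-k) mod M
  val('i') - val('d') = 9 - 4 = 5
  B^(n-1-k) = 11^0 mod 97 = 1
  Delta = 5 * 1 mod 97 = 5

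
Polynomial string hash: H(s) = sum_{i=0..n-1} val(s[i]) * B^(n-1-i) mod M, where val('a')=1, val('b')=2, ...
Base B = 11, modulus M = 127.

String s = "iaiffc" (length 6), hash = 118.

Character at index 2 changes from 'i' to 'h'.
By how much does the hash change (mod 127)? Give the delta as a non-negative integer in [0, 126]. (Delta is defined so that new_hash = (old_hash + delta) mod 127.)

Delta formula: (val(new) - val(old)) * B^(n-1-k) mod M
  val('h') - val('i') = 8 - 9 = -1
  B^(n-1-k) = 11^3 mod 127 = 61
  Delta = -1 * 61 mod 127 = 66

Answer: 66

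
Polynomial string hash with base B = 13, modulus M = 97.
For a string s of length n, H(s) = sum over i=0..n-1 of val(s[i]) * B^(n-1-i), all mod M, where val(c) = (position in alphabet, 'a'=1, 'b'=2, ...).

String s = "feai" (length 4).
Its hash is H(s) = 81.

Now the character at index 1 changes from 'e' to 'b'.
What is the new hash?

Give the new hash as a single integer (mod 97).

Answer: 59

Derivation:
val('e') = 5, val('b') = 2
Position k = 1, exponent = n-1-k = 2
B^2 mod M = 13^2 mod 97 = 72
Delta = (2 - 5) * 72 mod 97 = 75
New hash = (81 + 75) mod 97 = 59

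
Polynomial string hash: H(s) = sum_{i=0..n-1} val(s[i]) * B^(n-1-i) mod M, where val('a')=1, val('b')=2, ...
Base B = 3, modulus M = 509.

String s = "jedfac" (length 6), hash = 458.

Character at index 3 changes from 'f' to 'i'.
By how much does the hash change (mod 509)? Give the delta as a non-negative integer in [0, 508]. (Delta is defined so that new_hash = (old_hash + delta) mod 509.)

Delta formula: (val(new) - val(old)) * B^(n-1-k) mod M
  val('i') - val('f') = 9 - 6 = 3
  B^(n-1-k) = 3^2 mod 509 = 9
  Delta = 3 * 9 mod 509 = 27

Answer: 27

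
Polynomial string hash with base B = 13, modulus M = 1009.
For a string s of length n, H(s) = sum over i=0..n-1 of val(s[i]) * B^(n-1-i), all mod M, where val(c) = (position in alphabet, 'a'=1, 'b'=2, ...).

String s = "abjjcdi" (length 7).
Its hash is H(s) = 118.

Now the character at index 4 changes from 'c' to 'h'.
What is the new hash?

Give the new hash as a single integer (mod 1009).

val('c') = 3, val('h') = 8
Position k = 4, exponent = n-1-k = 2
B^2 mod M = 13^2 mod 1009 = 169
Delta = (8 - 3) * 169 mod 1009 = 845
New hash = (118 + 845) mod 1009 = 963

Answer: 963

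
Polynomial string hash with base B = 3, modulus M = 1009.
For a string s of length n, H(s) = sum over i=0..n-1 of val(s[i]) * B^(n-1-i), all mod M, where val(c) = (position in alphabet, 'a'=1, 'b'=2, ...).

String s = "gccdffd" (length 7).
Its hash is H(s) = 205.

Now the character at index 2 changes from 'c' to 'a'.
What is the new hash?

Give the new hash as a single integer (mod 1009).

val('c') = 3, val('a') = 1
Position k = 2, exponent = n-1-k = 4
B^4 mod M = 3^4 mod 1009 = 81
Delta = (1 - 3) * 81 mod 1009 = 847
New hash = (205 + 847) mod 1009 = 43

Answer: 43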